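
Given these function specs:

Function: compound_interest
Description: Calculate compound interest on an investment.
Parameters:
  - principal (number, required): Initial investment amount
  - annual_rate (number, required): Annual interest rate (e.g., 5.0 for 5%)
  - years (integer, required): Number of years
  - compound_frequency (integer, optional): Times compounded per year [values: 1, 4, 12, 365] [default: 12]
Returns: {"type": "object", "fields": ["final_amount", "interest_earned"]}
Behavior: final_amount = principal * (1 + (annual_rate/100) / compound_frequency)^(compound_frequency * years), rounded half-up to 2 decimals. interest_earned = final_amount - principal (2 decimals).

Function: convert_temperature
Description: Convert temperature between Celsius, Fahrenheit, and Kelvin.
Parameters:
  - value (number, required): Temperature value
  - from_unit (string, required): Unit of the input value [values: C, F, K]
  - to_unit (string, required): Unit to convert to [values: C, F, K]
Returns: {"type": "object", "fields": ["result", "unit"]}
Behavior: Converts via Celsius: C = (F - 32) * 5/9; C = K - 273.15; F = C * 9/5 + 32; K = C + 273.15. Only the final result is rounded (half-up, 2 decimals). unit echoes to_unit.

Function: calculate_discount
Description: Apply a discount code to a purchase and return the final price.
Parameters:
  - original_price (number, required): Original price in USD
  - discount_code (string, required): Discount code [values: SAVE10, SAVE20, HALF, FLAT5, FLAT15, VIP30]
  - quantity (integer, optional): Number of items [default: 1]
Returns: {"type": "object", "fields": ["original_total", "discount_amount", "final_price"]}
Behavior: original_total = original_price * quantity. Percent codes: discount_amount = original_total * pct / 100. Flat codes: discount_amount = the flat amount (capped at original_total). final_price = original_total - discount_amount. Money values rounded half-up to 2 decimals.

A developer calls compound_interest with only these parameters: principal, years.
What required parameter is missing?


Required parameters: principal, annual_rate, years
Provided: principal, years
Missing: annual_rate
annual_rate


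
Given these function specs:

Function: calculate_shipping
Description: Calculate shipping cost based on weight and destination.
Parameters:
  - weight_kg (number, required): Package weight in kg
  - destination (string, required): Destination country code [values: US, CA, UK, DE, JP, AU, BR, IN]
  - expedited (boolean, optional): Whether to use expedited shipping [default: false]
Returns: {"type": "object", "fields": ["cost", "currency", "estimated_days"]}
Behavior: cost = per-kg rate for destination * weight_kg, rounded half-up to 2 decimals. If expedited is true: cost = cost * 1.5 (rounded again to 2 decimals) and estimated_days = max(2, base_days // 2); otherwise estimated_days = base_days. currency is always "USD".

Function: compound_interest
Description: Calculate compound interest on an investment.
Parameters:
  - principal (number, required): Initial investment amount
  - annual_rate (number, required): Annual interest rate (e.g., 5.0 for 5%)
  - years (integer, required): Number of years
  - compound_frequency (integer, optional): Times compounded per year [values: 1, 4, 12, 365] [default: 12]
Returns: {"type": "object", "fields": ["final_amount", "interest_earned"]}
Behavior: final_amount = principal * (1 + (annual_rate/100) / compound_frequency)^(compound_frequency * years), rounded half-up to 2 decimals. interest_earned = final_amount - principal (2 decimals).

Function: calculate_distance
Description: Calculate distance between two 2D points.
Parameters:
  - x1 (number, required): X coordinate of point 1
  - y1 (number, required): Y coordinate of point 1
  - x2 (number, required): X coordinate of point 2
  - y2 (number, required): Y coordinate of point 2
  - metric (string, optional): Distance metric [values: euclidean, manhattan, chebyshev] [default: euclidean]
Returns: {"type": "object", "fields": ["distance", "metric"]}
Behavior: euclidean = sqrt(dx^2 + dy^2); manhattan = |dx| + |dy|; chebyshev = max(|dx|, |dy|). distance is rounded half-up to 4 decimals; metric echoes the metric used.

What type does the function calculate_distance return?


The calculate_distance spec declares Returns: {"type": "object", "fields": ["distance", "metric"]}
Type:
object


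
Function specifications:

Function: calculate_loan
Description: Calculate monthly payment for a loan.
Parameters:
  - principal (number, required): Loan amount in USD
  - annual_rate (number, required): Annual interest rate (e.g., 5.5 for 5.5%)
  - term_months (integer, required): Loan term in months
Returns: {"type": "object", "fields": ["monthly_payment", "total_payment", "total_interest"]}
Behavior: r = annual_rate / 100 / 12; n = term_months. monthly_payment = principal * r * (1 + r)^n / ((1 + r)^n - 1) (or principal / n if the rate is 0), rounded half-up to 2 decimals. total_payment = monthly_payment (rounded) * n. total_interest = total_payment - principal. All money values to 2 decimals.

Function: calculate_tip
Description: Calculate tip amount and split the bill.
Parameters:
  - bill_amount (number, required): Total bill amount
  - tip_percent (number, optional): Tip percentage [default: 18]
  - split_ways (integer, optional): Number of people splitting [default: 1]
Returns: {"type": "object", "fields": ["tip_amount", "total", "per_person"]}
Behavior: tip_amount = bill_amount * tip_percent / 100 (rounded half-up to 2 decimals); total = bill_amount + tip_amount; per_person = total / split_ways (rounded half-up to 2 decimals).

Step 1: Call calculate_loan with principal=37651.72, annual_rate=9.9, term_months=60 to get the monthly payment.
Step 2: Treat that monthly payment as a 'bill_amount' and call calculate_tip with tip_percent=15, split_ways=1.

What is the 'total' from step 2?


Step 1: calculate_loan(principal=37651.72, annual_rate=9.9, term_months=60)
  r = 9.9 / 100 / 12 = 0.00825 (keep full precision)
  (1 + r)^60 = 1.63717024
  monthly_payment = 37651.72 * 0.00825 * 1.63717024 / (1.63717024 - 1) = 798.13642 -> 798.14
  total_payment = 798.14 * 60 = 47888.40
  total_interest = 47888.40 - 37651.72 = 10236.68
  -> monthly_payment = 798.14
Step 2: calculate_tip(bill_amount=798.14, tip_percent=15, split_ways=1)
  tip_amount = 798.14 * 15/100 = 119.721 -> 119.72
  total = 798.14 + 119.72 = 917.86
  per_person = 917.86 / 1 = 917.86 -> 917.86
  -> total = 917.86
$917.86


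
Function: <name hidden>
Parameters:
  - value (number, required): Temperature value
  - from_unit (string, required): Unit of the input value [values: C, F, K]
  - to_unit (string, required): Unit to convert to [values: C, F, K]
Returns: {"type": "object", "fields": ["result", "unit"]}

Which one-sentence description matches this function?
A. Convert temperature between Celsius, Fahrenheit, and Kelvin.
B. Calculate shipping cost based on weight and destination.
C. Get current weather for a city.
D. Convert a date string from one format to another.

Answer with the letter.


Parameters value, from_unit, to_unit and return ["result", "unit"] fit: Convert temperature between Celsius, Fahrenheit, and Kelvin.
A


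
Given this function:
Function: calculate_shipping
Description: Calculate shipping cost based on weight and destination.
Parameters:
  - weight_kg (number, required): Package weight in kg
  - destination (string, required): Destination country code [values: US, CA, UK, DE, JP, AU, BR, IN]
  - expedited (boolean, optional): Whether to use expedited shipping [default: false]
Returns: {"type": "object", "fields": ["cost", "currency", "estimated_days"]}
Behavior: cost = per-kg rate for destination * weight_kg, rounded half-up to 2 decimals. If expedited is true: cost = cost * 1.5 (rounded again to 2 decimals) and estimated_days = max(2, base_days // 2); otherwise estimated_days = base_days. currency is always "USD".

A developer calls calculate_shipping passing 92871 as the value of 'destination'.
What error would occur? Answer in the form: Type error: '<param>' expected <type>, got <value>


Spec: 'destination' is declared as string; 92871 is an integer.
Type error: 'destination' expected string, got 92871


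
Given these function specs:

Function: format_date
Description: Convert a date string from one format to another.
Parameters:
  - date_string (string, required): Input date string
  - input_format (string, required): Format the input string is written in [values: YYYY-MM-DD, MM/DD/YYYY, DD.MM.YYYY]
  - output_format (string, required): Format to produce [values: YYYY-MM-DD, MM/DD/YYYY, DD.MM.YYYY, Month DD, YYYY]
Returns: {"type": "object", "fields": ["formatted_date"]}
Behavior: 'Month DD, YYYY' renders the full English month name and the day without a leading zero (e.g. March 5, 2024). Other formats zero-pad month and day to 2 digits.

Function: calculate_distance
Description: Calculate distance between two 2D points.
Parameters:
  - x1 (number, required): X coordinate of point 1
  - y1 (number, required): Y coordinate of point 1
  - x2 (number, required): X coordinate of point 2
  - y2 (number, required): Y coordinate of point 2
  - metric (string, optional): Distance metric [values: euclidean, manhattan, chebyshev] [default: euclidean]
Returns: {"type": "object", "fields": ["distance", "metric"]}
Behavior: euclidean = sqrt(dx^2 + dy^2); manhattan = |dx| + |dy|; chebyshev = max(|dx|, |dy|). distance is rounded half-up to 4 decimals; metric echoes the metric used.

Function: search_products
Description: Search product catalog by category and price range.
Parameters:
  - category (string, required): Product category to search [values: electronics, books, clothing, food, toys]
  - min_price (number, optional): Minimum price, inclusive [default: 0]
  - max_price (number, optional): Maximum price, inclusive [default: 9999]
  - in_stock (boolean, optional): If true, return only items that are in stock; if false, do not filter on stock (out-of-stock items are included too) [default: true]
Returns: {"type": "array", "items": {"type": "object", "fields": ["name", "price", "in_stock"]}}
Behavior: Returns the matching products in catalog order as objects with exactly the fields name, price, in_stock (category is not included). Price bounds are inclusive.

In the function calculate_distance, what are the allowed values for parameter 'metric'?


The calculate_distance spec declares:
  - metric (string, optional): Distance metric [values: euclidean, manhattan, chebyshev] [default: euclidean]
Allowed values:
euclidean, manhattan, chebyshev


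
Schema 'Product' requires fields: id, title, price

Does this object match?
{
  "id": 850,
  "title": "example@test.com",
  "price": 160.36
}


Checking required fields... All present.
Valid - all required fields present


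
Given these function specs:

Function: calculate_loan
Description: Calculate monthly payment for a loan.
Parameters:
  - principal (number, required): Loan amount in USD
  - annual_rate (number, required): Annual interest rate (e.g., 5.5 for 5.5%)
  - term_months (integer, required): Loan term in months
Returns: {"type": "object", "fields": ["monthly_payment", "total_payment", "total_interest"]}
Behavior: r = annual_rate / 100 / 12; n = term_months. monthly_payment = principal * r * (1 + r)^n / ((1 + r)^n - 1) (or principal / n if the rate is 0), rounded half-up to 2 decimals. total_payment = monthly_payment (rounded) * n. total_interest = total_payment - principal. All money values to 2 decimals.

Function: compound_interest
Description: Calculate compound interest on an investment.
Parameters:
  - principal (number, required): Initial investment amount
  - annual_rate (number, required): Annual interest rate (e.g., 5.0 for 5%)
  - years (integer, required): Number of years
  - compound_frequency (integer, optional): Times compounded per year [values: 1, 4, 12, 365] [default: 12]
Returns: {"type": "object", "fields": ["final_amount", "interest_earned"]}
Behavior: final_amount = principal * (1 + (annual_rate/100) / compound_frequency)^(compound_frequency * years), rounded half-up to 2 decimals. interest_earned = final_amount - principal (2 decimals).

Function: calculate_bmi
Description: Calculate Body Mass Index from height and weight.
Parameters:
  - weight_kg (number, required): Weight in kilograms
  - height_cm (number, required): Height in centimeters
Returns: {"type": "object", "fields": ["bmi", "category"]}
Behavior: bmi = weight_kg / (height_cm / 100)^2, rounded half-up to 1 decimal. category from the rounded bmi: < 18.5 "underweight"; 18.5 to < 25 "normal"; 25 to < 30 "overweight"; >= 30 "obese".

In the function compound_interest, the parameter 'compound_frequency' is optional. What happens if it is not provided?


The compound_interest spec declares:
  - compound_frequency (integer, optional): Times compounded per year [values: 1, 4, 12, 365] [default: 12]
It defaults to 12


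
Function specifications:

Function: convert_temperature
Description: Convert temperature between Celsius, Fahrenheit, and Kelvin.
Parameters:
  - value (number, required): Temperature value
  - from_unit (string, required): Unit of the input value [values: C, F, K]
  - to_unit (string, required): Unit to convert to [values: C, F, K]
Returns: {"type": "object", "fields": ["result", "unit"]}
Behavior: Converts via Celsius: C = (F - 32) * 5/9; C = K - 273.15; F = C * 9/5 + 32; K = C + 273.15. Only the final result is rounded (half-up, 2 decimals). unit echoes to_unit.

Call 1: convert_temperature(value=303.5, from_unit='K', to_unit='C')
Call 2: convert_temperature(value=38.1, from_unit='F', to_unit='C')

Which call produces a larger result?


Call 1:
  To C: 303.5 - 273.15 = 30.35
  Target is C: 30.35
  Round to 2 decimals: 30.35
  -> 30.35 C
Call 2:
  To C: (38.1 - 32) * 5/9 = 3.388889
  Target is C: 3.388889
  Round to 2 decimals: 3.39
  -> 3.39 C
Call 1 (30.35 C)


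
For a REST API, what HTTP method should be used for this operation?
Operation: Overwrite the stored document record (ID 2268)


GET = read, POST = create, PUT = update/replace, DELETE = remove
This operation is an update/replace.
PUT


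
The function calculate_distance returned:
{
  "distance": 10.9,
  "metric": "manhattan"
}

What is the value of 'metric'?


manhattan


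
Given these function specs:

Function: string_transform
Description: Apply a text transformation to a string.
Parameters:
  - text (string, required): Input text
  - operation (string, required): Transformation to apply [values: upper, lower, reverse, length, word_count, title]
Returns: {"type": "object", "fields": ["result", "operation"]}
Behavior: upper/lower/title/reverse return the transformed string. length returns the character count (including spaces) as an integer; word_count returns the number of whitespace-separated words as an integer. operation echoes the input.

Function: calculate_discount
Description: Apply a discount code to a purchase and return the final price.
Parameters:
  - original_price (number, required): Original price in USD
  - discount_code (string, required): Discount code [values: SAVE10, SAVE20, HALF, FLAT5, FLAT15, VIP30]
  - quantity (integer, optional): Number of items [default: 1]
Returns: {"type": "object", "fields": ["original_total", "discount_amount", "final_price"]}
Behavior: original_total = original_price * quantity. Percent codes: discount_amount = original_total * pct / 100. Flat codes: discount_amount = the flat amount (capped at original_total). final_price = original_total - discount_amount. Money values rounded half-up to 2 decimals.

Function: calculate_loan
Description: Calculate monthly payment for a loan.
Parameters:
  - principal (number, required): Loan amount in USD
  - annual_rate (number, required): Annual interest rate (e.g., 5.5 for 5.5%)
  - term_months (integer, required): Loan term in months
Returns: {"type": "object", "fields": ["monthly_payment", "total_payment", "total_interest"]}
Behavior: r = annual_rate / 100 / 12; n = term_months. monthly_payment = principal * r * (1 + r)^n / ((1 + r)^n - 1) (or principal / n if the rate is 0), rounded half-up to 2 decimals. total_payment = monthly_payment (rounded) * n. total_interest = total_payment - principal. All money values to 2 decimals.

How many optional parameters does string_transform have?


Parameters of string_transform: text (required), operation (required)
Optional count:
0


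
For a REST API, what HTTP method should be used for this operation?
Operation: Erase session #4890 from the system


GET = read, POST = create, PUT = update/replace, DELETE = remove
This operation is a removal.
DELETE


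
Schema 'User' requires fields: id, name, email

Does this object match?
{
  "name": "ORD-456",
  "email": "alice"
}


Checking required fields...
Missing: id
Invalid - missing required field 'id'


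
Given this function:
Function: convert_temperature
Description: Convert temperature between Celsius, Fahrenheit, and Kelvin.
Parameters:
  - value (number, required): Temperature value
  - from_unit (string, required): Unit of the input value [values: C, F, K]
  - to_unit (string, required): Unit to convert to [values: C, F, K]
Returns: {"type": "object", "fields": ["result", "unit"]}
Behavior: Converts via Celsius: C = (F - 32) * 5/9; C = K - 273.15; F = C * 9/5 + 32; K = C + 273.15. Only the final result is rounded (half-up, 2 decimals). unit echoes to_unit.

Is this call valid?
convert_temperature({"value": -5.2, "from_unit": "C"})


Checking required parameters...
Missing required parameter: to_unit
Invalid - missing required parameter 'to_unit'


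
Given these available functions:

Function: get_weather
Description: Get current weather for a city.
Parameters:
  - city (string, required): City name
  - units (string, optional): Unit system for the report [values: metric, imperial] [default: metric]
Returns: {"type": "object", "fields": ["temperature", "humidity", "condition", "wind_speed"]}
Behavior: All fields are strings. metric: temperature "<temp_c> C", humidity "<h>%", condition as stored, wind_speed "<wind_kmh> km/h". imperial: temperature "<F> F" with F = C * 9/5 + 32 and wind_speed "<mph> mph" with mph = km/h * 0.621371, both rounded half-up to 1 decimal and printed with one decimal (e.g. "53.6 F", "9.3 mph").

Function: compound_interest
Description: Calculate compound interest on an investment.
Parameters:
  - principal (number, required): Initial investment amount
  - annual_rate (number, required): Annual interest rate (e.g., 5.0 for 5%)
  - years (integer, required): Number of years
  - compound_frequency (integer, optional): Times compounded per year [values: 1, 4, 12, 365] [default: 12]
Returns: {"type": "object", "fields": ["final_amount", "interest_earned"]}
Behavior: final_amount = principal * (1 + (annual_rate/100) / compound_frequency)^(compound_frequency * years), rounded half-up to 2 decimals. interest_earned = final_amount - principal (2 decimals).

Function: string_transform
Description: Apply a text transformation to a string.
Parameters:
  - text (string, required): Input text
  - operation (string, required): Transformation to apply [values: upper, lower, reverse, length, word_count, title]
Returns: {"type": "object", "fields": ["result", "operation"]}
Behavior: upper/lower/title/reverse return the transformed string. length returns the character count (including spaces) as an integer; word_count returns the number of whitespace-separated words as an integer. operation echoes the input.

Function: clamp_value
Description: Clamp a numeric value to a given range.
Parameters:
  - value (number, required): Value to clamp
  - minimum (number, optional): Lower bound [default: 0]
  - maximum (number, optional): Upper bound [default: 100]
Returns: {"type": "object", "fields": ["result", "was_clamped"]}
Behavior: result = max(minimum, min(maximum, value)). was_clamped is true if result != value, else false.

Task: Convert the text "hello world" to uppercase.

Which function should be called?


The task needs a function whose description is: Apply a text transformation to a string.
string_transform


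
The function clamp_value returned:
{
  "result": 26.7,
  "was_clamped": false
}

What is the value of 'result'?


26.7


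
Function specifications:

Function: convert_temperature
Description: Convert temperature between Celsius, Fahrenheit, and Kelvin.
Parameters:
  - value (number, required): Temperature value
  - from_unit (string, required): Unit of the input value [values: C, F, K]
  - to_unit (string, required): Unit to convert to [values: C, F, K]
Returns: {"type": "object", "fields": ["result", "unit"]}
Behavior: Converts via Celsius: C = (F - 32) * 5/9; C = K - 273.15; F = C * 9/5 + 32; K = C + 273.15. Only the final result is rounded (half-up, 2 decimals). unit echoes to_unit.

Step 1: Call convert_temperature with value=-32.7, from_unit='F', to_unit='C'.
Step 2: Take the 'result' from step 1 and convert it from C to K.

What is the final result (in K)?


Step 1: convert_temperature(value=-32.7, from_unit=F, to_unit=C)
  To C: (-32.7 - 32) * 5/9 = -35.944444
  Target is C: -35.944444
  Round to 2 decimals: -35.94
  -> result = -35.94 C
Step 2: convert_temperature(value=-35.94, from_unit=C, to_unit=K)
  Input already in C: -35.94
  To K: -35.94 + 273.15 = 237.21
  Round to 2 decimals: 237.21
  -> result = 237.21 K
237.21 K


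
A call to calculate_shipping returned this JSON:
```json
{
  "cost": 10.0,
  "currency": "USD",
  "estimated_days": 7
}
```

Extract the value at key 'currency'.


USD


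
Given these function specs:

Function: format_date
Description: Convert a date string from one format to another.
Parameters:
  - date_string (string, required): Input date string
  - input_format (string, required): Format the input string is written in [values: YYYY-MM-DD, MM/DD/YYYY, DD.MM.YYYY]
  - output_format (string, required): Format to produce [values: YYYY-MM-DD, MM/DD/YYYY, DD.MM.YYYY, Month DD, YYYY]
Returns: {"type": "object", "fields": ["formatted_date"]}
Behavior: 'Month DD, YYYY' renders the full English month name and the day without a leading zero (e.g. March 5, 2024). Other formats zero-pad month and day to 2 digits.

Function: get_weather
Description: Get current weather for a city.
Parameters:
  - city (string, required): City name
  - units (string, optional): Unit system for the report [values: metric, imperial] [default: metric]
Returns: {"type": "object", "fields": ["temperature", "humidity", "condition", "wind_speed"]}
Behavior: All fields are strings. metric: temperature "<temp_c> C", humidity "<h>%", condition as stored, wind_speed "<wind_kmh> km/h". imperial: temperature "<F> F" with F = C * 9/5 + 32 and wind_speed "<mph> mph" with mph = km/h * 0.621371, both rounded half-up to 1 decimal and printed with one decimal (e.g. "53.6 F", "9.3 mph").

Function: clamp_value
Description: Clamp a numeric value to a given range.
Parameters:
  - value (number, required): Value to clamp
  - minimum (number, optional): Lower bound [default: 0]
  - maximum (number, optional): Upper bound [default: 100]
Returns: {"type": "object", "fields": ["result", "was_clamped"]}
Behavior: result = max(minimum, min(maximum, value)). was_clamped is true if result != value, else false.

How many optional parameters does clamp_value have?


Parameters of clamp_value: value (required), minimum (optional), maximum (optional)
Optional count:
2


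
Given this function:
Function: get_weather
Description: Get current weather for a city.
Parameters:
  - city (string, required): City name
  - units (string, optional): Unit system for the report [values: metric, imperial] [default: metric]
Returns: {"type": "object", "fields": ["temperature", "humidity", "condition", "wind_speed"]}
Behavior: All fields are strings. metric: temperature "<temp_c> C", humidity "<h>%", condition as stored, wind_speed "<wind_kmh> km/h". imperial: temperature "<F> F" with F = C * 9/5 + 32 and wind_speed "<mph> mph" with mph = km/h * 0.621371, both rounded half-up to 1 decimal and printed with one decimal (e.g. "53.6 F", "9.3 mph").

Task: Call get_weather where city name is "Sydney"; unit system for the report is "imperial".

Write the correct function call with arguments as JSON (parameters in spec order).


Mapping each described value to its parameter name:
  'City name' -> city = "Sydney"
  'Unit system for the report' -> units = "imperial"
get_weather({"city": "Sydney", "units": "imperial"})


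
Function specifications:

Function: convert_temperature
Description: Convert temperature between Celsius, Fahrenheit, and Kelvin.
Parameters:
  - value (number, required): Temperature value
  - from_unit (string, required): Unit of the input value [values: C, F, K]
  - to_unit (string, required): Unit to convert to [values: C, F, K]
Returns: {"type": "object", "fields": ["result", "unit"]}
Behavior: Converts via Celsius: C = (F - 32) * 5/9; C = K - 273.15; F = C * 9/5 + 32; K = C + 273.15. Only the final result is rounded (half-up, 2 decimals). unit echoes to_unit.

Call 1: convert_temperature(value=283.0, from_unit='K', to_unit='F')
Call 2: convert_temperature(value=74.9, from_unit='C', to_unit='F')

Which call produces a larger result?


Call 1:
  To C: 283 - 273.15 = 9.85
  To F: 9.85 * 9/5 + 32 = 49.73
  Round to 2 decimals: 49.73
  -> 49.73 F
Call 2:
  Input already in C: 74.9
  To F: 74.9 * 9/5 + 32 = 166.82
  Round to 2 decimals: 166.82
  -> 166.82 F
Call 2 (166.82 F)


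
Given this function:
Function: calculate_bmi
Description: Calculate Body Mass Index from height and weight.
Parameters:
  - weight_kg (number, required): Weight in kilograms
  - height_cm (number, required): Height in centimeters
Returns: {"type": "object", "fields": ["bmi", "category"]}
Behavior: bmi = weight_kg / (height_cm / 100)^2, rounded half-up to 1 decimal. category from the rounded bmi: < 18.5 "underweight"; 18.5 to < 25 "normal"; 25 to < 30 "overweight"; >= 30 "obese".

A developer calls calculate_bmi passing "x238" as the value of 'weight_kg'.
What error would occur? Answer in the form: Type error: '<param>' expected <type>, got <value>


Spec: 'weight_kg' is declared as number; "x238" is a string.
Type error: 'weight_kg' expected number, got "x238"


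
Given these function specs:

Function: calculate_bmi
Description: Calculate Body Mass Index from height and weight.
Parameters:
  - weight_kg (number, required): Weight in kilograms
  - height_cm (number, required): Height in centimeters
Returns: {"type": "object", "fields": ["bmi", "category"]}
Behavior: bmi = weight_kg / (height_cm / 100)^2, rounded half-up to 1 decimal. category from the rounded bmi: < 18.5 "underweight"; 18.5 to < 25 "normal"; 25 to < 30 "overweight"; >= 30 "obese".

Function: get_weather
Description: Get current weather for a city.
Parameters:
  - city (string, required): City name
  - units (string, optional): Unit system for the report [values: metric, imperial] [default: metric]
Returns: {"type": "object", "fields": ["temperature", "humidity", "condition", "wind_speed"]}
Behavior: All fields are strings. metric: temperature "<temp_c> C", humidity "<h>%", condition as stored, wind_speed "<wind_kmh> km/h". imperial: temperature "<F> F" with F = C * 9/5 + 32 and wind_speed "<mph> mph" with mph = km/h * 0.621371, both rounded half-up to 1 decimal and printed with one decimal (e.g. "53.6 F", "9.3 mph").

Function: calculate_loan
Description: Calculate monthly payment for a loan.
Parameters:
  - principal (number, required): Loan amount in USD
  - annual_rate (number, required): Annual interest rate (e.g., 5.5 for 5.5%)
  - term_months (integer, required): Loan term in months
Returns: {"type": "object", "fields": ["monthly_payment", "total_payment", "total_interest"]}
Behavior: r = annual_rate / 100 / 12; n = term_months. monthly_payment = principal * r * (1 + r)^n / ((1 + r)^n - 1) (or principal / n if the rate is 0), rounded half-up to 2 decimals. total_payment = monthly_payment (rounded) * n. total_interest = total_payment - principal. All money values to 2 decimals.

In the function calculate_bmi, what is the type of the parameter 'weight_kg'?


The calculate_bmi spec declares:
  - weight_kg (number, required): Weight in kilograms
Type:
number


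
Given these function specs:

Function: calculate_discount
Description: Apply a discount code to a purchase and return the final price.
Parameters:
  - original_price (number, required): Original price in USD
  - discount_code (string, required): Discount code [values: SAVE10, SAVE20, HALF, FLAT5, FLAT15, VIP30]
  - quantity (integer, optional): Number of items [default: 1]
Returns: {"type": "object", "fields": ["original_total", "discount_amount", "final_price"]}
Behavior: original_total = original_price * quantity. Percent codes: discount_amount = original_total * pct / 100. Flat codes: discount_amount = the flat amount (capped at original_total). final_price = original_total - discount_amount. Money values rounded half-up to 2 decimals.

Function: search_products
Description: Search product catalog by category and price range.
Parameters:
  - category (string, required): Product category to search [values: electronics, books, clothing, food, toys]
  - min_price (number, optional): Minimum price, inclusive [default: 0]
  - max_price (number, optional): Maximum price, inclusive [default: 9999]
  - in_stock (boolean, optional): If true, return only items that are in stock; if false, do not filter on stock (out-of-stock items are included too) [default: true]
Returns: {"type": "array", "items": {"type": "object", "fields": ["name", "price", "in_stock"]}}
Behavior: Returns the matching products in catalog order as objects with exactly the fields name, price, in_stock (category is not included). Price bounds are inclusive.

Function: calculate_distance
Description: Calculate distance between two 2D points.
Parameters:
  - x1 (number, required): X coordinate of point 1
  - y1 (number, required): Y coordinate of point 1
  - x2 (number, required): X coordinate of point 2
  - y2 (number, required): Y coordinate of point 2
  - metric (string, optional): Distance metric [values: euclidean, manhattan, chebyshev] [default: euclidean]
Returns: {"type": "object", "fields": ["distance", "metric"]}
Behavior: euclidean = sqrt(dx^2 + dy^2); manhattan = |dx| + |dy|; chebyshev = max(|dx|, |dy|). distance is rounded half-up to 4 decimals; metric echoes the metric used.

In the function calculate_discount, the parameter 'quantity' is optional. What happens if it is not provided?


The calculate_discount spec declares:
  - quantity (integer, optional): Number of items [default: 1]
It defaults to 1


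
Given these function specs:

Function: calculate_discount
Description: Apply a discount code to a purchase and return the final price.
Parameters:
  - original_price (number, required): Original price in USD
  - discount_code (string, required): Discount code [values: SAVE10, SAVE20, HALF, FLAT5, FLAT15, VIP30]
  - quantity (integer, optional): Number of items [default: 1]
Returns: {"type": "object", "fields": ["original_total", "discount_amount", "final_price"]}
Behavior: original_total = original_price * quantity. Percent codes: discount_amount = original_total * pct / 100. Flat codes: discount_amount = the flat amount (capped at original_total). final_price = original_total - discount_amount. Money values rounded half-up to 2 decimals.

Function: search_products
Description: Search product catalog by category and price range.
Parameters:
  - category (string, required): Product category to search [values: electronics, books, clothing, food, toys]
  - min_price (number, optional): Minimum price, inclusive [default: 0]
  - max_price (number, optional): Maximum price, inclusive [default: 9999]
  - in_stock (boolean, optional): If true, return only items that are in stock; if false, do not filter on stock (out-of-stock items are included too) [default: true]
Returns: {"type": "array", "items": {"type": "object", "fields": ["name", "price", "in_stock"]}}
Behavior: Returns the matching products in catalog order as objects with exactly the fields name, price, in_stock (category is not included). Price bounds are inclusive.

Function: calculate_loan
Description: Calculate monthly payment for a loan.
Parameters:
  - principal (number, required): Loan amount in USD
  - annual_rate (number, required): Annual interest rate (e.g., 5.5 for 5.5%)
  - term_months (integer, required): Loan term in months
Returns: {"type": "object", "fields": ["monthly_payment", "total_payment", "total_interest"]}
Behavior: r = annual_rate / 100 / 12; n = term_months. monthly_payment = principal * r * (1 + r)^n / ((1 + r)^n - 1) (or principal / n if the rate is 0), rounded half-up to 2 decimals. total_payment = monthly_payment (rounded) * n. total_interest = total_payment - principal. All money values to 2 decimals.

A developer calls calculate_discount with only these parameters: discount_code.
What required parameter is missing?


Required parameters: original_price, discount_code
Provided: discount_code
Missing: original_price
original_price


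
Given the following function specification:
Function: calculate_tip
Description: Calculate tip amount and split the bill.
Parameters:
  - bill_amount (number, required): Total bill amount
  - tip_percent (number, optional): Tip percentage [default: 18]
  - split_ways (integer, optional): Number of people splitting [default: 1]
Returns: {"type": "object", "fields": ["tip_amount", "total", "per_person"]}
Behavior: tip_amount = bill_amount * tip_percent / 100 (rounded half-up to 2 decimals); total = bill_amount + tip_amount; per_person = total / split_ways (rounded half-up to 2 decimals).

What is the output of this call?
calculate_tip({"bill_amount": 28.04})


Defaults applied: tip_percent=18, split_ways=1
tip_amount = 28.04 * 18/100 = 5.0472 -> 5.05
total = 28.04 + 5.05 = 33.09
per_person = 33.09 / 1 = 33.09 -> 33.09
Output:
{"tip_amount": 5.05, "total": 33.09, "per_person": 33.09}


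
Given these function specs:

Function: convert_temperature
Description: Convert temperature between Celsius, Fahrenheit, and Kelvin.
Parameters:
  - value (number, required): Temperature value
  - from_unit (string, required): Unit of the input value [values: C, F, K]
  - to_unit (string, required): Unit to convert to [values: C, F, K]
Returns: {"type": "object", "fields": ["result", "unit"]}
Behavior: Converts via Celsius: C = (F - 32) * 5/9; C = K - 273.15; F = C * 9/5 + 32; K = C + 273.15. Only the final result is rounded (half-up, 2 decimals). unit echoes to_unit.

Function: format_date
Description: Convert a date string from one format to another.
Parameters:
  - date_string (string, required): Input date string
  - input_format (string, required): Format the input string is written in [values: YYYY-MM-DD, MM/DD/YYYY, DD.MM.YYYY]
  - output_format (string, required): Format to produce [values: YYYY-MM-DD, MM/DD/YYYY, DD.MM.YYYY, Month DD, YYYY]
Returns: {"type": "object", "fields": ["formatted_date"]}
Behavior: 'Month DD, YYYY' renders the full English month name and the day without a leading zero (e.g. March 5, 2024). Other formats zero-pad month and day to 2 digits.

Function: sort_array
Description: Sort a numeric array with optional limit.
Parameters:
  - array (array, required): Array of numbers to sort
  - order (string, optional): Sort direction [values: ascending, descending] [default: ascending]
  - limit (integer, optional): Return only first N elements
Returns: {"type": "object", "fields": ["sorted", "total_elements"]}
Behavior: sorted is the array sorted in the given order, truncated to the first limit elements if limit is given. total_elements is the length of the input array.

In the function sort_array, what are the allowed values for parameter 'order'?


The sort_array spec declares:
  - order (string, optional): Sort direction [values: ascending, descending] [default: ascending]
Allowed values:
ascending, descending


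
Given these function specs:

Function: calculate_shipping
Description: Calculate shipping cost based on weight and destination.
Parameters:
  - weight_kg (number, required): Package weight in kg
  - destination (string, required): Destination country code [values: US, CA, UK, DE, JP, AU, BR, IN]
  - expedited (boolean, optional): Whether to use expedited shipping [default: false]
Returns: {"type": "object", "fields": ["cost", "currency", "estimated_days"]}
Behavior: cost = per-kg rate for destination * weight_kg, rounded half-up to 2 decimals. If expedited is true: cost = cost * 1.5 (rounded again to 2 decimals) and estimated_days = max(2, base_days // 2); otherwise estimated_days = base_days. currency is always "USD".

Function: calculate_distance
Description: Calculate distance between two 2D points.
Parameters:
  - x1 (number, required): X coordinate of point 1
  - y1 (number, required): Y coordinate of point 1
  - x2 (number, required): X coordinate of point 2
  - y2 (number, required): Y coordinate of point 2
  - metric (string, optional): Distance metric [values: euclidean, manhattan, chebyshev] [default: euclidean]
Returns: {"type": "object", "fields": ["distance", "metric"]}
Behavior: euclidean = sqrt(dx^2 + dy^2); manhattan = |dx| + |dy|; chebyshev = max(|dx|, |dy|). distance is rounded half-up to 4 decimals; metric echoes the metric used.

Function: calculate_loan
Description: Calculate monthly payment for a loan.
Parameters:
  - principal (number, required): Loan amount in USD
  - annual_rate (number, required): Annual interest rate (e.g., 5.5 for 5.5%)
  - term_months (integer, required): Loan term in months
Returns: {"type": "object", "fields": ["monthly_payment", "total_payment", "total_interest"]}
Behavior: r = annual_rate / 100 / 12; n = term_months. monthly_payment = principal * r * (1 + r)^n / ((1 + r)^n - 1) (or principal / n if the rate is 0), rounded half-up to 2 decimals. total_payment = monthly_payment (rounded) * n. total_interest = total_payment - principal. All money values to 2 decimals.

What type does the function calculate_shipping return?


The calculate_shipping spec declares Returns: {"type": "object", "fields": ["cost", "currency", "estimated_days"]}
Type:
object


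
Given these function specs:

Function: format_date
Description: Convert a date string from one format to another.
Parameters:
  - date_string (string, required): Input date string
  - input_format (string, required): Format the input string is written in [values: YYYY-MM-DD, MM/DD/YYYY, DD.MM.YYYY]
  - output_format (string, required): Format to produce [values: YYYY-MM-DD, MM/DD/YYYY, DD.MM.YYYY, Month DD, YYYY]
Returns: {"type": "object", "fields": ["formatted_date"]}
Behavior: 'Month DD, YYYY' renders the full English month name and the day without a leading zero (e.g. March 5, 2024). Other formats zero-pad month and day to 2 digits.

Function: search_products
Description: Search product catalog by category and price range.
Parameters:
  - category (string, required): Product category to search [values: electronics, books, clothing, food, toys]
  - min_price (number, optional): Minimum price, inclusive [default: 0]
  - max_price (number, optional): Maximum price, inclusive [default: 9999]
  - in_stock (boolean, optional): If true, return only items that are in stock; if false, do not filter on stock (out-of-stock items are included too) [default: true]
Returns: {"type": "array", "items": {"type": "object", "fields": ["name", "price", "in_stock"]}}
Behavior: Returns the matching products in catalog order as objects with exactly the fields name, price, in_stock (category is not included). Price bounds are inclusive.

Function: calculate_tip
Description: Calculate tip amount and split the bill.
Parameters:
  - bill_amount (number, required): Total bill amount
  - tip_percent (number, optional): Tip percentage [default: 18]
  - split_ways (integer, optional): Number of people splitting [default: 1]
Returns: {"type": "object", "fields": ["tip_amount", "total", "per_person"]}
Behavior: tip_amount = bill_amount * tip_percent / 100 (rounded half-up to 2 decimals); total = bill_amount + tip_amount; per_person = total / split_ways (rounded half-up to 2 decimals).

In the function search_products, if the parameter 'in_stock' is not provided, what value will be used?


The search_products spec declares:
  - in_stock (boolean, optional): If true, return only items that are in stock; if false, do not filter on stock (out-of-stock items are included too) [default: true]
Default:
true
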